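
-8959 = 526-9485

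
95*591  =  56145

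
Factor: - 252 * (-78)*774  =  15213744 = 2^4*3^5*7^1*13^1*43^1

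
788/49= 788/49 =16.08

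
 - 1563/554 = - 1563/554= - 2.82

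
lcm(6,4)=12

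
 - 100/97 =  - 100/97 =- 1.03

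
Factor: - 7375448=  - 2^3*921931^1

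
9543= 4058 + 5485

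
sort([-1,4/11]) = [ - 1,4/11]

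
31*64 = 1984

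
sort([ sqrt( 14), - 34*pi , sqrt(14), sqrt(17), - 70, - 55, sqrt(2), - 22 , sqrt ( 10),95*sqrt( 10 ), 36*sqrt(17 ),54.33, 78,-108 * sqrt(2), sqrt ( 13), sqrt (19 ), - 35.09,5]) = [-108*sqrt(2)  , - 34*pi, - 70, - 55, - 35.09,-22,  sqrt( 2), sqrt( 10),sqrt( 13), sqrt( 14), sqrt( 14 ), sqrt(17),sqrt(19), 5, 54.33, 78,  36 * sqrt( 17 ) , 95*sqrt( 10)] 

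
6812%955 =127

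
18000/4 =4500  =  4500.00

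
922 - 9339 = -8417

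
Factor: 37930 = 2^1*5^1*3793^1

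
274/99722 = 137/49861 = 0.00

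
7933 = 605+7328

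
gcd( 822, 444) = 6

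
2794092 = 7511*372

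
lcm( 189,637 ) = 17199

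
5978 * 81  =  484218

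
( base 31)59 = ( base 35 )4o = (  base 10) 164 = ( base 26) 68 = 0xA4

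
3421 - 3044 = 377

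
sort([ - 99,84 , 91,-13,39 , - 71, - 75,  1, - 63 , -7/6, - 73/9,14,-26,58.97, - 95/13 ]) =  [ - 99, - 75, - 71, - 63 , - 26, - 13, - 73/9, - 95/13,  -  7/6 , 1, 14,39,58.97,84,91 ] 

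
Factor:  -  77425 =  - 5^2*19^1*163^1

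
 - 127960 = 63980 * ( - 2 )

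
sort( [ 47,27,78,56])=[27,47, 56, 78 ]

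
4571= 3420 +1151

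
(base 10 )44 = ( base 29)1F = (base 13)35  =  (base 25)1J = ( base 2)101100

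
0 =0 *384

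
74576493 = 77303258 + -2726765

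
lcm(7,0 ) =0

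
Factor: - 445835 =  - 5^1*13^1*19^3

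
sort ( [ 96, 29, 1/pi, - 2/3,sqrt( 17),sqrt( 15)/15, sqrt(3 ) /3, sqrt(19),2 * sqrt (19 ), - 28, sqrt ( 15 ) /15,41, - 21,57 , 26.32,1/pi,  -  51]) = [ - 51, - 28,-21, - 2/3, sqrt ( 15)/15,sqrt ( 15)/15, 1/pi, 1/pi,  sqrt( 3)/3, sqrt(17),sqrt(19 ),2*sqrt(19 ),26.32, 29,41,57,96]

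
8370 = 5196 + 3174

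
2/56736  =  1/28368=0.00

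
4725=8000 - 3275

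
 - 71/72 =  - 1+ 1/72 = - 0.99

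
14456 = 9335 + 5121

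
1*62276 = 62276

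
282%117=48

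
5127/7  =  5127/7 = 732.43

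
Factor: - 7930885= - 5^1 * 19^1*31^1*2693^1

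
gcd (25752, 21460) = 4292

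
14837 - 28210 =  - 13373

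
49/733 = 49/733 = 0.07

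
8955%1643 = 740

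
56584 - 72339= - 15755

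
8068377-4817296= 3251081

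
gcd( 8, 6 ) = 2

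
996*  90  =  89640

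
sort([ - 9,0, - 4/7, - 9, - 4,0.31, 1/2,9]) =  [ - 9 , - 9 , - 4, - 4/7, 0,0.31, 1/2, 9]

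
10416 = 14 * 744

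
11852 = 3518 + 8334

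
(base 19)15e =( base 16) 1d6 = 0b111010110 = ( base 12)332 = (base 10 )470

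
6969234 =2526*2759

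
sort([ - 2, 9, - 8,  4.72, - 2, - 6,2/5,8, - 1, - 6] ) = [ - 8, - 6,-6,  -  2, - 2,-1,2/5, 4.72,  8, 9 ] 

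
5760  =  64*90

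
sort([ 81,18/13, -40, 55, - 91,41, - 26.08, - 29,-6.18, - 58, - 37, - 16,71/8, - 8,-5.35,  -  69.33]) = [ - 91,-69.33, - 58, -40,  -  37,-29, - 26.08, - 16,-8, - 6.18,- 5.35, 18/13,71/8, 41,55, 81 ] 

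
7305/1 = 7305 = 7305.00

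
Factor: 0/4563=0^1 = 0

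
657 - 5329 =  - 4672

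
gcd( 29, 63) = 1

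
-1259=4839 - 6098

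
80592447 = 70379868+10212579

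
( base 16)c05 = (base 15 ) DA2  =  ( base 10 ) 3077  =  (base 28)3pp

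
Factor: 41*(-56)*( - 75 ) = 2^3*3^1*5^2*7^1*41^1 = 172200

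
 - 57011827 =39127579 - 96139406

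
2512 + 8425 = 10937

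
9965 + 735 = 10700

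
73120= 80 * 914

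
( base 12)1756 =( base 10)2802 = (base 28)3G2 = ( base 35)2a2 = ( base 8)5362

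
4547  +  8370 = 12917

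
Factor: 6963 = 3^1*11^1 * 211^1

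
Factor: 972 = 2^2*3^5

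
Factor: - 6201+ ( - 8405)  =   - 14606=- 2^1* 67^1*109^1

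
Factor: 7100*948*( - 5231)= - 2^4*3^1*5^2*71^1 * 79^1*5231^1 = -35208814800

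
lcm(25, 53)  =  1325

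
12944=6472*2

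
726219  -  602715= 123504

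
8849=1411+7438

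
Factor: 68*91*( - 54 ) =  -2^3*3^3*7^1*13^1*17^1 = - 334152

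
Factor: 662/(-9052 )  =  -331/4526 = - 2^(-1) * 31^(-1 ) * 73^(-1)*331^1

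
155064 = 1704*91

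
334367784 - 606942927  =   - 272575143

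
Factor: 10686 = 2^1  *3^1 * 13^1*137^1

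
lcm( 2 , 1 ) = 2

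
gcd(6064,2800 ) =16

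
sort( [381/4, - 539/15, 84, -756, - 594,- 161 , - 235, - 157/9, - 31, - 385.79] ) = [-756,- 594,-385.79, - 235, - 161, - 539/15, - 31, - 157/9  ,  84, 381/4]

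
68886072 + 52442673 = 121328745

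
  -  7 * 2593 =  - 18151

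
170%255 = 170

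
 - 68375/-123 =555 + 110/123 = 555.89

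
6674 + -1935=4739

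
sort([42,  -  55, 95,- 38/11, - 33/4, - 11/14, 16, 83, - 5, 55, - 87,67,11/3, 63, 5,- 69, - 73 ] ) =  [ - 87, - 73, - 69, - 55, - 33/4, - 5, - 38/11, - 11/14, 11/3 , 5,16,42,55, 63, 67, 83,95 ]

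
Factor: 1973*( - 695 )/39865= -7^( - 1) *17^( - 1) * 67^(- 1)*139^1*1973^1 = - 274247/7973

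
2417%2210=207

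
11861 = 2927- - 8934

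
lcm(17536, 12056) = 192896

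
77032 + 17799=94831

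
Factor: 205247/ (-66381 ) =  - 269/87 = - 3^(-1)*29^( - 1)*269^1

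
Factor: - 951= -3^1*317^1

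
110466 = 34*3249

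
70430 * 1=70430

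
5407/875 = 6 + 157/875=6.18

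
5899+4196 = 10095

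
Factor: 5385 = 3^1*5^1*359^1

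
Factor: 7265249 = 7265249^1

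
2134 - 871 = 1263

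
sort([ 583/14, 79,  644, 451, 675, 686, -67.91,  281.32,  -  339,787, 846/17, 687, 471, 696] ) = [ - 339,- 67.91,  583/14,846/17,79, 281.32 , 451, 471, 644,675, 686, 687 , 696, 787 ]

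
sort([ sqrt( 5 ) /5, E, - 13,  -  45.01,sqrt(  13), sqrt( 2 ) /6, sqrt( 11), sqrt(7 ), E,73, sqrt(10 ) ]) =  [ - 45.01, - 13, sqrt( 2)/6, sqrt( 5)/5, sqrt(7 ), E,  E,sqrt( 10 ), sqrt( 11 ), sqrt( 13), 73 ]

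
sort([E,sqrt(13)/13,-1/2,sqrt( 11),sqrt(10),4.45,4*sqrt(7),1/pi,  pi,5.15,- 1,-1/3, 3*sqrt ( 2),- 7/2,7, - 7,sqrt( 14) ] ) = [ - 7,-7/2, - 1, - 1/2,-1/3,sqrt (13)/13, 1/pi,E,pi,  sqrt ( 10),sqrt( 11),sqrt(14 ),  3*sqrt( 2),4.45, 5.15 , 7,4*sqrt(7) ] 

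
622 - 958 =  - 336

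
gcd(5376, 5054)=14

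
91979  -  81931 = 10048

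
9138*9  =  82242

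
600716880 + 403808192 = 1004525072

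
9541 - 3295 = 6246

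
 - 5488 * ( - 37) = 203056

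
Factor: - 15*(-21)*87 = 27405=3^3*5^1* 7^1*29^1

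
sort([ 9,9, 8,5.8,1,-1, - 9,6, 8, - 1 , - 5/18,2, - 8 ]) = [-9, - 8,  -  1, - 1, - 5/18, 1,2, 5.8,6,8, 8,9,9 ]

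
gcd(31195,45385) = 5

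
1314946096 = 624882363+690063733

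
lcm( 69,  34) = 2346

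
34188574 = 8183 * 4178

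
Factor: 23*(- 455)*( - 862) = 9020830= 2^1* 5^1*7^1 *13^1*23^1*431^1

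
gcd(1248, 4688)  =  16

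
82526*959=79142434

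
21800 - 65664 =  -43864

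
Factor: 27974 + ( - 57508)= -2^1*14767^1 = - 29534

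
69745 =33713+36032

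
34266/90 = 380 + 11/15 = 380.73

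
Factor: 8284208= 2^4*43^1*12041^1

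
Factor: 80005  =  5^1 * 16001^1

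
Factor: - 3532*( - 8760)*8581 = 2^5 * 3^1*5^1*73^1  *883^1  *  8581^1 = 265498885920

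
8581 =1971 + 6610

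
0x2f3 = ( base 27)10Q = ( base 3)1000222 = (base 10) 755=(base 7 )2126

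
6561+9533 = 16094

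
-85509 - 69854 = -155363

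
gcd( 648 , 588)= 12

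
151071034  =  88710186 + 62360848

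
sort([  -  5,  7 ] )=[ - 5,  7]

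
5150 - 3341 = 1809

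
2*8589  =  17178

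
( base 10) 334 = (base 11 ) 284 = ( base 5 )2314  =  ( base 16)14E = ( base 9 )411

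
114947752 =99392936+15554816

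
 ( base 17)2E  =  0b110000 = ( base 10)48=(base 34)1e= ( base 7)66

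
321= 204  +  117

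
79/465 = 79/465 = 0.17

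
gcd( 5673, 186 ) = 93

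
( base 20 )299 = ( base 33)tw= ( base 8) 1735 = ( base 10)989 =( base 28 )179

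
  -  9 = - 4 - 5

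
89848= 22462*4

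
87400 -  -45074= 132474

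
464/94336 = 29/5896 = 0.00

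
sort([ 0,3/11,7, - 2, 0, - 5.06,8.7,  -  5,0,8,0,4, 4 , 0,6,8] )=[ - 5.06, - 5,- 2, 0, 0,  0, 0, 0,  3/11,4, 4, 6 , 7 , 8,8,8.7]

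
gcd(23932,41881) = 5983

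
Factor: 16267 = 16267^1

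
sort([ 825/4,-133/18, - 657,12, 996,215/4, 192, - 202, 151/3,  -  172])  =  [ - 657, - 202, - 172,  -  133/18,12,151/3,215/4,192,825/4,996] 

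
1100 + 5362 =6462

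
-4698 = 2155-6853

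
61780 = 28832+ 32948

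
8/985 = 8/985 = 0.01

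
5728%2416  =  896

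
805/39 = 805/39=20.64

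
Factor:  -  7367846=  - 2^1 * 229^1*16087^1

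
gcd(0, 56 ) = 56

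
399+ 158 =557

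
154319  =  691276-536957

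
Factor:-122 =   -  2^1  *  61^1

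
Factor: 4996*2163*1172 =12665039856 = 2^4*3^1*7^1*103^1*293^1*1249^1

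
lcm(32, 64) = 64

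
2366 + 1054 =3420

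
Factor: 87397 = 17^1*53^1*97^1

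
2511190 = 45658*55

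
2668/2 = 1334= 1334.00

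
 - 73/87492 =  - 1+87419/87492 = - 0.00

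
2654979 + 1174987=3829966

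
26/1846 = 1/71 = 0.01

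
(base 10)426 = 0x1aa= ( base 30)e6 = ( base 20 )116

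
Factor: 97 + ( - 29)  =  2^2*17^1 =68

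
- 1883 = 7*( - 269)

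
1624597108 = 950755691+673841417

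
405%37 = 35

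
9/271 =9/271=0.03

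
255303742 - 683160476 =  -427856734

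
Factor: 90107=90107^1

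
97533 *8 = 780264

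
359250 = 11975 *30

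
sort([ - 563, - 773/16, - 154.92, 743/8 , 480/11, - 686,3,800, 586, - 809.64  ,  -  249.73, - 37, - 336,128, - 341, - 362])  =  [  -  809.64, - 686, - 563 ,-362, - 341, - 336, - 249.73, - 154.92, - 773/16,-37,3  ,  480/11, 743/8,128,  586,  800]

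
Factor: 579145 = 5^1*7^1*16547^1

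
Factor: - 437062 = - 2^1*218531^1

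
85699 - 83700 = 1999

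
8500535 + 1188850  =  9689385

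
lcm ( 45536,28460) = 227680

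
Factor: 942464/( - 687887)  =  -2^7*37^1*53^(-1 )*199^1  *  12979^(-1) 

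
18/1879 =18/1879= 0.01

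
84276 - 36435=47841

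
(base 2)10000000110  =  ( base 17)39a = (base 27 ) 1b4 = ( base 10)1030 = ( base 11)857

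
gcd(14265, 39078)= 9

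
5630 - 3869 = 1761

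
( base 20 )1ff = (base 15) 32A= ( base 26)11d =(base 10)715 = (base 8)1313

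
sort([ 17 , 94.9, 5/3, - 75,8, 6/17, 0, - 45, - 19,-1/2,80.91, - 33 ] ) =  [ - 75, - 45,-33,- 19, - 1/2,  0, 6/17,5/3, 8,17 , 80.91,94.9]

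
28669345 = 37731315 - 9061970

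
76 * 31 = 2356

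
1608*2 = 3216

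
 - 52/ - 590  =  26/295 = 0.09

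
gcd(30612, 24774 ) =6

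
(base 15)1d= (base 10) 28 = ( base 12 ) 24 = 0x1c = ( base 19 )19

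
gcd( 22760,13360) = 40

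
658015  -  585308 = 72707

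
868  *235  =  203980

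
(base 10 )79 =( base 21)3g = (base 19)43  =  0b1001111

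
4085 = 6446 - 2361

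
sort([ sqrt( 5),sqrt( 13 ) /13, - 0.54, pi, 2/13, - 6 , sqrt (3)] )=[-6,-0.54  ,  2/13,  sqrt (13 )/13, sqrt( 3),  sqrt (5), pi]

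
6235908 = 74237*84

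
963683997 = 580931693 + 382752304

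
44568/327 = 14856/109 = 136.29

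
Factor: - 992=-2^5 * 31^1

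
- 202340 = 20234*( - 10)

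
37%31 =6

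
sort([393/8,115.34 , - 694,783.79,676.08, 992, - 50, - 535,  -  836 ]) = [ - 836, - 694 , - 535, - 50 , 393/8, 115.34 , 676.08,783.79, 992]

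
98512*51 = 5024112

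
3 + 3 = 6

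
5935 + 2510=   8445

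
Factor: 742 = 2^1*7^1* 53^1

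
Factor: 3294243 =3^3 *17^1*7177^1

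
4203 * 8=33624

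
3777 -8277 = - 4500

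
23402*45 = 1053090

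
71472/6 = 11912= 11912.00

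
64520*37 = 2387240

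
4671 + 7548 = 12219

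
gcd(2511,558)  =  279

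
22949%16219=6730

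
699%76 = 15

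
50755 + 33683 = 84438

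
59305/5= 11861=11861.00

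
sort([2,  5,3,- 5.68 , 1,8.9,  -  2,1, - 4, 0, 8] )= [ - 5.68, - 4, - 2,0 , 1, 1,  2, 3, 5 , 8 , 8.9 ] 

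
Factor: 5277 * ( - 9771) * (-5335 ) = 275080959945 = 3^2*5^1*11^1* 97^1*1759^1*3257^1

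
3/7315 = 3/7315 = 0.00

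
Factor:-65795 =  - 5^1*13159^1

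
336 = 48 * 7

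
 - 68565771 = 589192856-657758627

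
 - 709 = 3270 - 3979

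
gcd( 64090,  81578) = 2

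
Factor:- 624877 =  - 11^1 * 56807^1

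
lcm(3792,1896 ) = 3792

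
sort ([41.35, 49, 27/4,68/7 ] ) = [ 27/4,68/7,41.35,49] 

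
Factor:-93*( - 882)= 82026 = 2^1*3^3*7^2*31^1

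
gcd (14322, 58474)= 2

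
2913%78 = 27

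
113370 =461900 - 348530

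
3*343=1029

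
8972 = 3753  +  5219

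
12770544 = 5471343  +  7299201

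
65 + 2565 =2630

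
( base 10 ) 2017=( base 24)3c1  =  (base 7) 5611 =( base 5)31032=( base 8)3741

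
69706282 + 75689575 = 145395857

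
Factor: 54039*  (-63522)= -2^1* 3^3*3529^1*18013^1= - 3432665358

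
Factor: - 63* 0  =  0^1 = 0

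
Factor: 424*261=2^3*3^2*29^1*53^1 = 110664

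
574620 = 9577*60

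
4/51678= 2/25839   =  0.00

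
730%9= 1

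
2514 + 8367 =10881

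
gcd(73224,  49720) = 904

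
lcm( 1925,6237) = 155925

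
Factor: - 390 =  - 2^1*3^1*5^1*13^1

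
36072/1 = 36072 = 36072.00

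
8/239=8/239 =0.03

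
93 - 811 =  - 718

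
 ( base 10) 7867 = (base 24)DFJ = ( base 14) 2C1D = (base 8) 17273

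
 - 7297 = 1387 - 8684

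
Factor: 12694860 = 2^2*3^3*5^1*23509^1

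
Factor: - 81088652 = - 2^2 * 41^1  *494443^1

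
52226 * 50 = 2611300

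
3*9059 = 27177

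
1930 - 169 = 1761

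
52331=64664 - 12333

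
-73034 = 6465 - 79499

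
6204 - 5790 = 414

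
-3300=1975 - 5275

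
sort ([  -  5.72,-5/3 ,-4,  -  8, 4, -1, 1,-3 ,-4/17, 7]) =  [  -  8 ,-5.72,  -  4, - 3, - 5/3, - 1, - 4/17, 1, 4,  7 ]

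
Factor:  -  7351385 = - 5^1*19^1*77383^1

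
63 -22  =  41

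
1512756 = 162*9338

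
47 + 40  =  87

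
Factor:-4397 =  - 4397^1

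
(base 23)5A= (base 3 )11122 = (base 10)125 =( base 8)175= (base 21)5K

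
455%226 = 3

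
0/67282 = 0 = 0.00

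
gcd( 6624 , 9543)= 3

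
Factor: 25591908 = 2^2*3^1*2132659^1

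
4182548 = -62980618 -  - 67163166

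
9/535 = 9/535 = 0.02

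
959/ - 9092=  -  959/9092  =  - 0.11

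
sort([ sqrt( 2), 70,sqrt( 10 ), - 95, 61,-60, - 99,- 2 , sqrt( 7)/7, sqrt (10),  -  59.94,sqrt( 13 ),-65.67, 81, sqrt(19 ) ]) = [-99,-95, - 65.67, - 60,  -  59.94 ,-2,sqrt(7 ) /7, sqrt ( 2), sqrt( 10 ), sqrt (10 ), sqrt( 13 ), sqrt(19),  61,70, 81]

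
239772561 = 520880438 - 281107877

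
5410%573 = 253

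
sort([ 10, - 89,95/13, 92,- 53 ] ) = [-89, - 53,95/13, 10 , 92]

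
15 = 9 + 6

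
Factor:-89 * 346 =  -2^1 * 89^1*173^1 = - 30794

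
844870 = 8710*97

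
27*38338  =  1035126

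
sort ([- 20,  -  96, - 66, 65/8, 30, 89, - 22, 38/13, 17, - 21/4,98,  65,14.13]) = [ - 96, - 66,- 22 , - 20,  -  21/4,38/13, 65/8, 14.13 , 17, 30,65, 89  ,  98 ]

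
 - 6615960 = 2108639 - 8724599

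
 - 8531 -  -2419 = -6112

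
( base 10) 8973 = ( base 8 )21415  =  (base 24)fdl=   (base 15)29D3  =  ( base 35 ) 7BD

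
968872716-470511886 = 498360830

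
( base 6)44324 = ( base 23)BF8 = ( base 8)14034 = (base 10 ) 6172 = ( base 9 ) 8417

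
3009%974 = 87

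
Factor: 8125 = 5^4*13^1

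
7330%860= 450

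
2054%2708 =2054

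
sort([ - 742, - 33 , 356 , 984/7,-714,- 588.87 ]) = [ - 742, - 714, - 588.87, - 33, 984/7 , 356 ]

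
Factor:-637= - 7^2 * 13^1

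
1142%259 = 106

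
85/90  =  17/18 = 0.94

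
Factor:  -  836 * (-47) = 39292 =2^2*11^1*19^1*47^1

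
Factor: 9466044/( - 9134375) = - 2^2*3^1*5^(-5) *7^1 * 37^ ( - 1 )*79^(-1 )*112691^1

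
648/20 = 162/5 = 32.40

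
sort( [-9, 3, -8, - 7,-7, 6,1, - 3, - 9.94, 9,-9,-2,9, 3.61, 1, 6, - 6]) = [-9.94, - 9, - 9 ,  -  8, - 7, - 7, - 6, - 3, - 2, 1, 1, 3, 3.61  ,  6, 6, 9,9 ]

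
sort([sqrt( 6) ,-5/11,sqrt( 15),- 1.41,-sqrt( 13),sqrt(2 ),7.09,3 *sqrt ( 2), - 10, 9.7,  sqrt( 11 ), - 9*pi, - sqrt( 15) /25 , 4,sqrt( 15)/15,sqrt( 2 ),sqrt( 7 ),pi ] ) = [-9 * pi, - 10, - sqrt( 13) , - 1.41, - 5/11,- sqrt (15) /25,sqrt( 15) /15,sqrt(2), sqrt(2), sqrt(6),sqrt ( 7) , pi,sqrt( 11 ),sqrt( 15 ), 4, 3 * sqrt( 2) , 7.09,  9.7]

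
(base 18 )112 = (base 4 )11120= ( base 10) 344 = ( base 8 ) 530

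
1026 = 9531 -8505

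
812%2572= 812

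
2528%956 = 616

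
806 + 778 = 1584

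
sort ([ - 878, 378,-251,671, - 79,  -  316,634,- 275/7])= [ - 878, - 316, - 251, - 79, - 275/7, 378,634,671 ]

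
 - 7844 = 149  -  7993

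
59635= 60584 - 949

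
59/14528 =59/14528 = 0.00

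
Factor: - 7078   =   - 2^1* 3539^1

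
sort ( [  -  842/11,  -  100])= [ - 100, - 842/11]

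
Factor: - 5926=-2^1*2963^1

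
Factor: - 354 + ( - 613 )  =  -967^1= -967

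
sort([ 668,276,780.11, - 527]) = [-527, 276, 668, 780.11]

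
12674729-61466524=-48791795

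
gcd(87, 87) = 87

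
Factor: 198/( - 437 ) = - 2^1*3^2 *11^1*19^( - 1 )*23^ (-1 ) 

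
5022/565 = 8 + 502/565 = 8.89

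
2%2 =0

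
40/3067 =40/3067 = 0.01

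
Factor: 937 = 937^1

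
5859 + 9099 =14958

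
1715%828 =59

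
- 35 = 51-86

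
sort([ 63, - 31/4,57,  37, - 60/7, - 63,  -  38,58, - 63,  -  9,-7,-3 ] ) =[ - 63 , - 63,-38, - 9, - 60/7,- 31/4,-7,- 3,37, 57 , 58,63 ] 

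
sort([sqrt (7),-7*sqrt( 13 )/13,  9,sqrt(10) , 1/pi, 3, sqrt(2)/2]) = [-7*sqrt( 13)/13,1/pi, sqrt( 2 )/2, sqrt(7),3, sqrt(10),9]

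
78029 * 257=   20053453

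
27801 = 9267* 3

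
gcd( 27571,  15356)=349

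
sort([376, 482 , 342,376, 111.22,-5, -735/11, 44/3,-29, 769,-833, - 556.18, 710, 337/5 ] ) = [-833,-556.18, - 735/11, - 29, - 5,44/3 , 337/5, 111.22, 342, 376,376,482,710 , 769 ] 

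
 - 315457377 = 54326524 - 369783901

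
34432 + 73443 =107875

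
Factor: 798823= 798823^1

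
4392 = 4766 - 374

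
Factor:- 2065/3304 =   -  5/8 = -2^( - 3 )*5^1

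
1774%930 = 844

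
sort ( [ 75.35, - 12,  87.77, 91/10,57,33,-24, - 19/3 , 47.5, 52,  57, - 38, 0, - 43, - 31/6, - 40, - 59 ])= [  -  59,- 43 ,  -  40, - 38, - 24, - 12,-19/3 ,  -  31/6,0,91/10,33,47.5 , 52,57,57,  75.35,87.77 ]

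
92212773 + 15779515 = 107992288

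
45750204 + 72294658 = 118044862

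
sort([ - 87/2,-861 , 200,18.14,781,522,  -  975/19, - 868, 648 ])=[ - 868, - 861,-975/19,- 87/2,18.14,200,522,648, 781] 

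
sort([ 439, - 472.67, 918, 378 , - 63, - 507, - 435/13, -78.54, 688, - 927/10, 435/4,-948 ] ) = [ - 948, -507, - 472.67,- 927/10, - 78.54, - 63, - 435/13, 435/4, 378,439,  688, 918 ]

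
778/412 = 1 + 183/206 =1.89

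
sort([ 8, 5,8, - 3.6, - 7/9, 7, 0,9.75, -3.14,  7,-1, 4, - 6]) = [ - 6, - 3.6, - 3.14, - 1, - 7/9,0,4,5,7,7,8, 8, 9.75] 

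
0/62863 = 0 =0.00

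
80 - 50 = 30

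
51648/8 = 6456 = 6456.00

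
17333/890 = 19 + 423/890 = 19.48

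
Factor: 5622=2^1*3^1*937^1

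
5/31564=5/31564= 0.00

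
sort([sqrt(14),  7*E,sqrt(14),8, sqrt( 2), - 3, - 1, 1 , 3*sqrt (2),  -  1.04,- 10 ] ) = [ - 10 ,-3, - 1.04, - 1, 1,sqrt(2),sqrt(14 ), sqrt(14 ),  3*sqrt( 2 ),8,7*E ]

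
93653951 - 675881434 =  - 582227483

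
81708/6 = 13618=13618.00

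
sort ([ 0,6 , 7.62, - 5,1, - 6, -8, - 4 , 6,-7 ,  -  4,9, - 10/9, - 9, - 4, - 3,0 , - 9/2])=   [ - 9,  -  8 ,-7, - 6, - 5, - 9/2, - 4,-4,-4, - 3, - 10/9,0, 0,1, 6, 6,7.62,9]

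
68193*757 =51622101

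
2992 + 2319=5311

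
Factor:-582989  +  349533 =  - 233456 = - 2^4*14591^1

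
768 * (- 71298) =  - 54756864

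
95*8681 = 824695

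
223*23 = 5129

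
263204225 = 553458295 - 290254070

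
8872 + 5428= 14300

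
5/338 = 5/338 = 0.01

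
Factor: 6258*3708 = 2^3 * 3^3*7^1*103^1 * 149^1 = 23204664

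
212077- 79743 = 132334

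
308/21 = 14+2/3 = 14.67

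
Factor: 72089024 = 2^6 * 7^1*37^1 * 4349^1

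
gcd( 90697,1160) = 1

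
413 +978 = 1391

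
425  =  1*425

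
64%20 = 4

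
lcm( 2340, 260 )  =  2340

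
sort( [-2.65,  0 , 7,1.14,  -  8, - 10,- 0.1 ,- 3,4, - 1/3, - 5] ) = [ - 10,-8, - 5,- 3,-2.65,- 1/3, - 0.1, 0,  1.14, 4, 7]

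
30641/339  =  90 + 131/339 =90.39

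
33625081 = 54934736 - 21309655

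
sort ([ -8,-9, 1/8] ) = [ - 9, - 8,1/8] 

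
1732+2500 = 4232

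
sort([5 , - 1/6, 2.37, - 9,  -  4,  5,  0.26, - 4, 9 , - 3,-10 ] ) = [ - 10, - 9, - 4,-4,-3, - 1/6, 0.26 , 2.37, 5,5, 9] 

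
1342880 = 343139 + 999741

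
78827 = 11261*7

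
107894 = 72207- - 35687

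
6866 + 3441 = 10307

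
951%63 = 6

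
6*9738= 58428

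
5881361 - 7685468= - 1804107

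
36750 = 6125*6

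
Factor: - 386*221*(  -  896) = 76434176= 2^8*7^1*13^1 * 17^1*193^1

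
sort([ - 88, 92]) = [ - 88,  92 ]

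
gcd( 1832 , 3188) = 4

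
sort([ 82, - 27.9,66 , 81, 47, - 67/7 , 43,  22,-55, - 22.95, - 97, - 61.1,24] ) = [ -97,  -  61.1,-55,-27.9, - 22.95, -67/7,22,24 , 43 , 47 , 66, 81, 82]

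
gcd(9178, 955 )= 1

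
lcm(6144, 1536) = 6144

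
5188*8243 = 42764684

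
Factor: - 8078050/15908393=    -2^1 * 5^2*161561^1*15908393^( - 1)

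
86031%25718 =8877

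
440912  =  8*55114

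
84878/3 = 28292 + 2/3=28292.67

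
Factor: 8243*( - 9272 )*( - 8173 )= 2^3*11^1*19^1*61^1*743^1 * 8243^1= 624655001608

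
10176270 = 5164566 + 5011704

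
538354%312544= 225810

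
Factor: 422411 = 11^2*3491^1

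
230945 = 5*46189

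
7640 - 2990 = 4650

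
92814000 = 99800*930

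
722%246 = 230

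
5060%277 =74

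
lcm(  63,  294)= 882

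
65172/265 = 245 + 247/265  =  245.93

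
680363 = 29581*23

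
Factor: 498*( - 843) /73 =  - 2^1*3^2*73^( - 1 )* 83^1* 281^1 = - 419814/73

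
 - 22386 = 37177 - 59563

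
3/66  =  1/22 = 0.05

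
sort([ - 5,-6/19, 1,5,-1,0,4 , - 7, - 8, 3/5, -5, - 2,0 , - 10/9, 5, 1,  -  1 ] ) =[ - 8, - 7, - 5,- 5, - 2,  -  10/9, - 1, - 1, - 6/19,0,0,3/5,1,1,4, 5,5]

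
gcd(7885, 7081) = 1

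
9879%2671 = 1866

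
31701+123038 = 154739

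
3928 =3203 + 725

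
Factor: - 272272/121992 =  - 154/69  =  -  2^1*3^(-1 )* 7^1 * 11^1*23^( - 1 ) 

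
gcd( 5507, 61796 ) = 1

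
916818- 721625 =195193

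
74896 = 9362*8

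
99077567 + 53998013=153075580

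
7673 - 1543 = 6130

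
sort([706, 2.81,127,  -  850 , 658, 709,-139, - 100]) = [-850, - 139, - 100, 2.81, 127,658, 706, 709] 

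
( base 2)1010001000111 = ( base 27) 737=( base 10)5191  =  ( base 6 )40011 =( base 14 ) 1c6b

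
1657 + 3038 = 4695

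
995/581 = 1+414/581 = 1.71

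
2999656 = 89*33704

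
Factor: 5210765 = 5^1*7^1*23^1*6473^1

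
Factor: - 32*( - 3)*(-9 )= - 2^5*3^3 =- 864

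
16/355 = 16/355 = 0.05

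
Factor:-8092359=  - 3^3 * 11^2*2477^1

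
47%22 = 3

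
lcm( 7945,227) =7945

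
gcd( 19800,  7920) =3960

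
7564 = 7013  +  551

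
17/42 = 17/42 = 0.40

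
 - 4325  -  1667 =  - 5992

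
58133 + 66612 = 124745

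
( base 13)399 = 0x279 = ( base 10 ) 633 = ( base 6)2533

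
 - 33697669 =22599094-56296763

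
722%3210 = 722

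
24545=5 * 4909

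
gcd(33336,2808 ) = 72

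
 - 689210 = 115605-804815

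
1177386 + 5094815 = 6272201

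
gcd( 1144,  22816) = 8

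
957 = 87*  11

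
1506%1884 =1506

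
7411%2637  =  2137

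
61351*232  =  14233432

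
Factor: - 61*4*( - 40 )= 2^5* 5^1*61^1 = 9760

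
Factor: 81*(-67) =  - 5427  =  -  3^4 *67^1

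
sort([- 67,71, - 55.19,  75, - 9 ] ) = [ - 67, - 55.19,-9,71, 75 ] 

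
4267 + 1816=6083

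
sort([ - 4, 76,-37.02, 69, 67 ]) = [- 37.02, - 4, 67, 69, 76 ] 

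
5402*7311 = 39494022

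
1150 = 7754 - 6604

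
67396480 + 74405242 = 141801722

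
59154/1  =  59154 = 59154.00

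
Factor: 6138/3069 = 2 = 2^1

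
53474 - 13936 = 39538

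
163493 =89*1837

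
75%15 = 0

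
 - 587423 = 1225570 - 1812993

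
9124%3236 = 2652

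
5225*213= 1112925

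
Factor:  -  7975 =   -  5^2*11^1*29^1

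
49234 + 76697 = 125931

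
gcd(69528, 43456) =8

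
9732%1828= 592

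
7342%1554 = 1126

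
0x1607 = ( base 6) 42035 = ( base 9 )7655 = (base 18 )H75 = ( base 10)5639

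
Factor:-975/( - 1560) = 5/8 = 2^(-3)* 5^1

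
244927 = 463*529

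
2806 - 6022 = -3216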